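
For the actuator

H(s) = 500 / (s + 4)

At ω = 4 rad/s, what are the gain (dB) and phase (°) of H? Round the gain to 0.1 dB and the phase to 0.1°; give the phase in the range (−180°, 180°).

38.9 dB, -45.0°

At s = jω = j4:
pole (s+4): 4 + j4 → |·| = √(4²+4²) = √32 ≈ 5.6569, ∠ = arctan(4/4) ≈ 45.00°
|H| = 500 / 5.6569 ≈ 88.388
Gain = 20 log₁₀(88.388) ≈ 38.93 dB
∠H = 0.00° − 45.00° = -45.00°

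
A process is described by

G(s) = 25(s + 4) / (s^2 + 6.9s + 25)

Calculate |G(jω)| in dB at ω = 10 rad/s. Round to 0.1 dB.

At s = jω = j10:
zero (s+4): 4 + j10 → |·| = √(4²+10²) = √116 ≈ 10.77, ∠ = arctan(10/4) ≈ 68.20°
quadratic: (j10)² + 6.9·j10 + 25 = -75 + j69 → |·| ≈ 101.91, ∠ ≈ 137.39°
|G| = 25 · 10.77 / 101.91 ≈ 2.642
Gain = 20 log₁₀(2.642) ≈ 8.44 dB

8.4 dB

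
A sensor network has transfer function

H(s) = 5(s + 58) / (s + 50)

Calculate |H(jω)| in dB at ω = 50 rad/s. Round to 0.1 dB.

At s = jω = j50:
zero (s+58): 58 + j50 → |·| = √(58²+50²) = √5864 ≈ 76.577, ∠ = arctan(50/58) ≈ 40.76°
pole (s+50): 50 + j50 → |·| = √(50²+50²) = √5000 ≈ 70.711, ∠ = arctan(50/50) ≈ 45.00°
|H| = 5 · 76.577 / 70.711 ≈ 5.4148
Gain = 20 log₁₀(5.4148) ≈ 14.67 dB

14.7 dB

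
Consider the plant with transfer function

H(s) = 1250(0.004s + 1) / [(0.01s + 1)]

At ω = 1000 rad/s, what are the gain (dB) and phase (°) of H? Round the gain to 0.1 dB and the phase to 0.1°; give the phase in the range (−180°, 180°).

54.2 dB, -8.3°

At ω = 1000 rad/s:
zero (1 + j1000·0.004) = 1 + j4 → |·| ≈ 4.1231, ∠ ≈ 75.96°
pole (1 + j1000·0.01) = 1 + j10 → |·| ≈ 10.05, ∠ ≈ 84.29°
|H| = 1250 · 4.1231 / (10.05) ≈ 512.82
Gain = 20 log₁₀(512.82) ≈ 54.20 dB
∠H = (75.96°) − (84.29°) = -8.33°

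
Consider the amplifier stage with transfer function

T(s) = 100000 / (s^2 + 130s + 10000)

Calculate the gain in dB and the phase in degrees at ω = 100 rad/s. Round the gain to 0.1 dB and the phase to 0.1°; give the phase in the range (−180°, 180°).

At s = jω = j100:
quadratic: (j100)² + 130·j100 + 10000 = 0 + j13000 → |·| ≈ 13000, ∠ ≈ 90.00°
|T| = 100000 / 13000 ≈ 7.6923
Gain = 20 log₁₀(7.6923) ≈ 17.72 dB
∠T = 0.00° − 90.00° = -90.00°

17.7 dB, -90.0°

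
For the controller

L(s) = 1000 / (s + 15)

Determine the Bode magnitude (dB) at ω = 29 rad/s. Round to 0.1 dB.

At s = jω = j29:
pole (s+15): 15 + j29 → |·| = √(15²+29²) = √1066 ≈ 32.65, ∠ = arctan(29/15) ≈ 62.65°
|L| = 1000 / 32.65 ≈ 30.628
Gain = 20 log₁₀(30.628) ≈ 29.72 dB

29.7 dB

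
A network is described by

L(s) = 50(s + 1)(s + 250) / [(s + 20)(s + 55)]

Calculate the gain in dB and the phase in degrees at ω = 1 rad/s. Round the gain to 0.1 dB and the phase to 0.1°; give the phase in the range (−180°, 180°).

24.1 dB, 41.3°

At s = jω = j1:
zero (s+1): 1 + j1 → |·| = √(1²+1²) = √2 ≈ 1.4142, ∠ = arctan(1/1) ≈ 45.00°
zero (s+250): 250 + j1 → |·| = √(250²+1²) = √62501 ≈ 250, ∠ = arctan(1/250) ≈ 0.23°
pole (s+20): 20 + j1 → |·| = √(20²+1²) = √401 ≈ 20.025, ∠ = arctan(1/20) ≈ 2.86°
pole (s+55): 55 + j1 → |·| = √(55²+1²) = √3026 ≈ 55.009, ∠ = arctan(1/55) ≈ 1.04°
|L| = 50 · 353.55 / 1101.6 ≈ 16.047
Gain = 20 log₁₀(16.047) ≈ 24.11 dB
∠L = 45.23° − 3.90° = 41.33°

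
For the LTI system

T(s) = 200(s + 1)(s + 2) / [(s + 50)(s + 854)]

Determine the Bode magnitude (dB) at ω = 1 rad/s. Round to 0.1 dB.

At s = jω = j1:
zero (s+1): 1 + j1 → |·| = √(1²+1²) = √2 ≈ 1.4142, ∠ = arctan(1/1) ≈ 45.00°
zero (s+2): 2 + j1 → |·| = √(2²+1²) = √5 ≈ 2.2361, ∠ = arctan(1/2) ≈ 26.57°
pole (s+50): 50 + j1 → |·| = √(50²+1²) = √2501 ≈ 50.01, ∠ = arctan(1/50) ≈ 1.15°
pole (s+854): 854 + j1 → |·| = √(854²+1²) = √729317 ≈ 854, ∠ = arctan(1/854) ≈ 0.07°
|T| = 200 · 3.1623 / 42709 ≈ 0.014809
Gain = 20 log₁₀(0.014809) ≈ -36.59 dB

-36.6 dB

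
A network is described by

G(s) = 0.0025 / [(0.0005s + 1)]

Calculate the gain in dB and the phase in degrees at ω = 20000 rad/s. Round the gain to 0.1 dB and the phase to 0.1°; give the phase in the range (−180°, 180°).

-72.1 dB, -84.3°

At ω = 20000 rad/s:
pole (1 + j20000·0.0005) = 1 + j10 → |·| ≈ 10.05, ∠ ≈ 84.29°
|G| = 0.0025 · 1 / (10.05) ≈ 0.00024876
Gain = 20 log₁₀(0.00024876) ≈ -72.08 dB
∠G = (0°) − (84.29°) = -84.29°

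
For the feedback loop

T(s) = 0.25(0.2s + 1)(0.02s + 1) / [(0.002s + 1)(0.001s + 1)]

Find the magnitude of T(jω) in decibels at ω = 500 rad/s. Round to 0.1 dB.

At ω = 500 rad/s:
zero (1 + j500·0.2) = 1 + j100 → |·| ≈ 100, ∠ ≈ 89.43°
zero (1 + j500·0.02) = 1 + j10 → |·| ≈ 10.05, ∠ ≈ 84.29°
pole (1 + j500·0.002) = 1 + j1 → |·| ≈ 1.4142, ∠ ≈ 45.00°
pole (1 + j500·0.001) = 1 + j0.5 → |·| ≈ 1.118, ∠ ≈ 26.57°
|T| = 0.25 · 100 · 10.05 / (1.4142 · 1.118) ≈ 158.91
Gain = 20 log₁₀(158.91) ≈ 44.02 dB

44.0 dB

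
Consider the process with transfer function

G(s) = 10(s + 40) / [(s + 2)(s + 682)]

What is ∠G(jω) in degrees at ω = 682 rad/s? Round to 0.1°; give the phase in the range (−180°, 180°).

At s = jω = j682:
zero (s+40): 40 + j682 → |·| = √(40²+682²) = √466724 ≈ 683.17, ∠ = arctan(682/40) ≈ 86.64°
pole (s+2): 2 + j682 → |·| = √(2²+682²) = √465128 ≈ 682, ∠ = arctan(682/2) ≈ 89.83°
pole (s+682): 682 + j682 → |·| = √(682²+682²) = √930248 ≈ 964.49, ∠ = arctan(682/682) ≈ 45.00°
∠G = 86.64° − 134.83° = -48.19°

-48.2°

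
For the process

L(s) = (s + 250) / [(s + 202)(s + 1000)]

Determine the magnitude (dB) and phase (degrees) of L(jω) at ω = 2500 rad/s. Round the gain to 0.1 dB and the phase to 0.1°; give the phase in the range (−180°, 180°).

At s = jω = j2500:
zero (s+250): 250 + j2500 → |·| = √(250²+2500²) = √6312500 ≈ 2512.5, ∠ = arctan(2500/250) ≈ 84.29°
pole (s+202): 202 + j2500 → |·| = √(202²+2500²) = √6290804 ≈ 2508.1, ∠ = arctan(2500/202) ≈ 85.38°
pole (s+1000): 1000 + j2500 → |·| = √(1000²+2500²) = √7250000 ≈ 2692.6, ∠ = arctan(2500/1000) ≈ 68.20°
|L| = 1 · 2512.5 / 6.7533e+06 ≈ 0.00037204
Gain = 20 log₁₀(0.00037204) ≈ -68.59 dB
∠L = 84.29° − 153.58° = -69.29°

-68.6 dB, -69.3°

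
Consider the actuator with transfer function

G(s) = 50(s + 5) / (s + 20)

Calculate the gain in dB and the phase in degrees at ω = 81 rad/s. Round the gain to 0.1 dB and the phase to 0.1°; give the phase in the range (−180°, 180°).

33.7 dB, 10.3°

At s = jω = j81:
zero (s+5): 5 + j81 → |·| = √(5²+81²) = √6586 ≈ 81.154, ∠ = arctan(81/5) ≈ 86.47°
pole (s+20): 20 + j81 → |·| = √(20²+81²) = √6961 ≈ 83.433, ∠ = arctan(81/20) ≈ 76.13°
|G| = 50 · 81.154 / 83.433 ≈ 48.634
Gain = 20 log₁₀(48.634) ≈ 33.74 dB
∠G = 86.47° − 76.13° = 10.34°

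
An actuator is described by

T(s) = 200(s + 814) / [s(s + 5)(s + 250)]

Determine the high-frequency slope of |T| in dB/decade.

Each pole contributes −20 dB/decade at high frequency; each zero contributes +20 dB/decade.
Net: 1 zero(s) − 3 pole(s) → -40 dB/decade.

-40 dB/decade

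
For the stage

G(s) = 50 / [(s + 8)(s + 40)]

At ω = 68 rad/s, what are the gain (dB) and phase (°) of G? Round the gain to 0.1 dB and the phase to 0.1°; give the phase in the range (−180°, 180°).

At s = jω = j68:
pole (s+8): 8 + j68 → |·| = √(8²+68²) = √4688 ≈ 68.469, ∠ = arctan(68/8) ≈ 83.29°
pole (s+40): 40 + j68 → |·| = √(40²+68²) = √6224 ≈ 78.892, ∠ = arctan(68/40) ≈ 59.53°
|G| = 50 / 5401.7 ≈ 0.0092563
Gain = 20 log₁₀(0.0092563) ≈ -40.67 dB
∠G = 0.00° − 142.82° = -142.82°

-40.7 dB, -142.8°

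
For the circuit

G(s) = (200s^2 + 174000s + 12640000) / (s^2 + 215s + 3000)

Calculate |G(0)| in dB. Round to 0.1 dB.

G(0) = 12640000 / 3000 ≈ 4213.3
20 log₁₀(4213.3) ≈ 72.49 dB

72.5 dB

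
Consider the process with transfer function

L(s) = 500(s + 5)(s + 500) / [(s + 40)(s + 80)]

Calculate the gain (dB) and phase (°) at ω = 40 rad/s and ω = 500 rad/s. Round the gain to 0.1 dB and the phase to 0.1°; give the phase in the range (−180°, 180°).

ω = 40: 66.0 dB, 15.9°; ω = 500: 56.9 dB, -31.9°

At s = jω = j40:
zero (s+5): 5 + j40 → |·| = √(5²+40²) = √1625 ≈ 40.311, ∠ = arctan(40/5) ≈ 82.87°
zero (s+500): 500 + j40 → |·| = √(500²+40²) = √251600 ≈ 501.6, ∠ = arctan(40/500) ≈ 4.57°
pole (s+40): 40 + j40 → |·| = √(40²+40²) = √3200 ≈ 56.569, ∠ = arctan(40/40) ≈ 45.00°
pole (s+80): 80 + j40 → |·| = √(80²+40²) = √8000 ≈ 89.443, ∠ = arctan(40/80) ≈ 26.57°
|L| = 500 · 20220 / 5059.7 ≈ 1998.1
Gain = 20 log₁₀(1998.1) ≈ 66.01 dB
∠L = 87.44° − 71.57° = 15.87°

At s = jω = j500:
zero (s+5): 5 + j500 → |·| = √(5²+500²) = √250025 ≈ 500.02, ∠ = arctan(500/5) ≈ 89.43°
zero (s+500): 500 + j500 → |·| = √(500²+500²) = √500000 ≈ 707.11, ∠ = arctan(500/500) ≈ 45.00°
pole (s+40): 40 + j500 → |·| = √(40²+500²) = √251600 ≈ 501.6, ∠ = arctan(500/40) ≈ 85.43°
pole (s+80): 80 + j500 → |·| = √(80²+500²) = √256400 ≈ 506.36, ∠ = arctan(500/80) ≈ 80.91°
|L| = 500 · 3.5357e+05 / 2.5399e+05 ≈ 696.03
Gain = 20 log₁₀(696.03) ≈ 56.85 dB
∠L = 134.43° − 166.34° = -31.91°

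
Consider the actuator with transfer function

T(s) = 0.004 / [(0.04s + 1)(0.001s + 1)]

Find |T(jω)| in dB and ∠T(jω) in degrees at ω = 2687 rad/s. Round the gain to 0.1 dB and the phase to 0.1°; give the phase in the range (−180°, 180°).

-97.7 dB, -159.1°

At ω = 2687 rad/s:
pole (1 + j2687·0.04) = 1 + j107.48 → |·| ≈ 107.48, ∠ ≈ 89.47°
pole (1 + j2687·0.001) = 1 + j2.687 → |·| ≈ 2.867, ∠ ≈ 69.59°
|T| = 0.004 · 1 / (107.48 · 2.867) ≈ 1.2981e-05
Gain = 20 log₁₀(1.2981e-05) ≈ -97.73 dB
∠T = (0°) − (89.47° + 69.59°) = -159.06°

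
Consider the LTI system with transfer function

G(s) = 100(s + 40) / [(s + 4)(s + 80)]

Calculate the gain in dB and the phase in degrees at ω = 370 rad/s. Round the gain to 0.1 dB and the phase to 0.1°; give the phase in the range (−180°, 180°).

-11.5 dB, -83.4°

At s = jω = j370:
zero (s+40): 40 + j370 → |·| = √(40²+370²) = √138500 ≈ 372.16, ∠ = arctan(370/40) ≈ 83.83°
pole (s+4): 4 + j370 → |·| = √(4²+370²) = √136916 ≈ 370.02, ∠ = arctan(370/4) ≈ 89.38°
pole (s+80): 80 + j370 → |·| = √(80²+370²) = √143300 ≈ 378.55, ∠ = arctan(370/80) ≈ 77.80°
|G| = 100 · 372.16 / 1.4007e+05 ≈ 0.2657
Gain = 20 log₁₀(0.2657) ≈ -11.51 dB
∠G = 83.83° − 167.18° = -83.35°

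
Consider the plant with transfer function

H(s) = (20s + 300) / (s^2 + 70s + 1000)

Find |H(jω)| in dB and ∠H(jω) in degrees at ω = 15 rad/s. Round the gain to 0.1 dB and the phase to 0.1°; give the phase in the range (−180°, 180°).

-9.8 dB, -8.6°

Substitute s = j15:
Numerator: 20(j15) + 300 = 300 + j300
Denominator: (j15)^2 + 70(j15) + 1000 = 775 + j1050
|N| = √(300² + 300²) ≈ 424.26, ∠N ≈ 45.00°
|D| = √(775² + 1050²) ≈ 1305, ∠D ≈ 53.57°
|H| = 424.26 / 1305 ≈ 0.3251
Gain = 20 log₁₀(0.3251) ≈ -9.76 dB
∠H = 45.00° − 53.57° = -8.57°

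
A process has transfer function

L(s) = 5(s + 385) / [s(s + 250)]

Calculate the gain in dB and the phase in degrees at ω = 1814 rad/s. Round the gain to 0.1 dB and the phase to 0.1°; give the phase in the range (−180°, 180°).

At s = jω = j1814:
zero (s+385): 385 + j1814 → |·| = √(385²+1814²) = √3438821 ≈ 1854.4, ∠ = arctan(1814/385) ≈ 78.02°
pole (s+250): 250 + j1814 → |·| = √(250²+1814²) = √3353096 ≈ 1831.1, ∠ = arctan(1814/250) ≈ 82.15°
pole at origin: |s| = 1814, ∠ = 90.00° (in denominator)
|L| = 5 · 1854.4 / 3.3216e+06 ≈ 0.0027914
Gain = 20 log₁₀(0.0027914) ≈ -51.08 dB
∠L = 78.02° − 172.15° = -94.13°

-51.1 dB, -94.1°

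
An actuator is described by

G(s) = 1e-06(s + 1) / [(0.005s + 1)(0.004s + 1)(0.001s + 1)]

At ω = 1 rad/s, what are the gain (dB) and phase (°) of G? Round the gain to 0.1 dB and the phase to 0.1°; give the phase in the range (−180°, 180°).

At ω = 1 rad/s:
zero (1 + j1·1) = 1 + j1 → |·| ≈ 1.4142, ∠ ≈ 45.00°
pole (1 + j1·0.005) = 1 + j0.005 → |·| ≈ 1, ∠ ≈ 0.29°
pole (1 + j1·0.004) = 1 + j0.004 → |·| ≈ 1, ∠ ≈ 0.23°
pole (1 + j1·0.001) = 1 + j0.001 → |·| ≈ 1, ∠ ≈ 0.06°
|G| = 1e-06 · 1.4142 / (1 · 1 · 1) ≈ 1.4142e-06
Gain = 20 log₁₀(1.4142e-06) ≈ -116.99 dB
∠G = (45.00°) − (0.29° + 0.23° + 0.06°) = 44.42°

-117.0 dB, 44.4°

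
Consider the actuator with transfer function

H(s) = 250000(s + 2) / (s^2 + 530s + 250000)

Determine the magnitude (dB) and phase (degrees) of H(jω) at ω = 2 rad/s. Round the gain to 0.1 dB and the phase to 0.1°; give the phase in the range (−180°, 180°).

At s = jω = j2:
zero (s+2): 2 + j2 → |·| = √(2²+2²) = √8 ≈ 2.8284, ∠ = arctan(2/2) ≈ 45.00°
quadratic: (j2)² + 530·j2 + 250000 = 249996 + j1060 → |·| ≈ 2.5e+05, ∠ ≈ 0.24°
|H| = 250000 · 2.8284 / 2.5e+05 ≈ 2.8284
Gain = 20 log₁₀(2.8284) ≈ 9.03 dB
∠H = 45.00° − 0.24° = 44.76°

9.0 dB, 44.8°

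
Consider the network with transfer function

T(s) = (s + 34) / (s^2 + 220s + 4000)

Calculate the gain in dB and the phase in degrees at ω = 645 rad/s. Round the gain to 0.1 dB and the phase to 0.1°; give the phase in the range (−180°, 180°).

-56.6 dB, -74.0°

Substitute s = j645:
Numerator: (j645) + 34 = 34 + j645
Denominator: (j645)^2 + 220(j645) + 4000 = -412025 + j141900
|N| = √(34² + 645²) ≈ 645.9, ∠N ≈ 86.98°
|D| = √(412025² + 141900²) ≈ 4.3578e+05, ∠D ≈ 161.00°
|T| = 645.9 / 4.3578e+05 ≈ 0.0014822
Gain = 20 log₁₀(0.0014822) ≈ -56.58 dB
∠T = 86.98° − 161.00° = -74.02°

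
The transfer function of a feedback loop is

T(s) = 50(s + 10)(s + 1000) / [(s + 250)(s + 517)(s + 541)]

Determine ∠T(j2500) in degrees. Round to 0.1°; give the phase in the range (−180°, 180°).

At s = jω = j2500:
zero (s+10): 10 + j2500 → |·| = √(10²+2500²) = √6250100 ≈ 2500, ∠ = arctan(2500/10) ≈ 89.77°
zero (s+1000): 1000 + j2500 → |·| = √(1000²+2500²) = √7250000 ≈ 2692.6, ∠ = arctan(2500/1000) ≈ 68.20°
pole (s+250): 250 + j2500 → |·| = √(250²+2500²) = √6312500 ≈ 2512.5, ∠ = arctan(2500/250) ≈ 84.29°
pole (s+517): 517 + j2500 → |·| = √(517²+2500²) = √6517289 ≈ 2552.9, ∠ = arctan(2500/517) ≈ 78.32°
pole (s+541): 541 + j2500 → |·| = √(541²+2500²) = √6542681 ≈ 2557.9, ∠ = arctan(2500/541) ≈ 77.79°
∠T = 157.97° − 240.40° = -82.43°

-82.4°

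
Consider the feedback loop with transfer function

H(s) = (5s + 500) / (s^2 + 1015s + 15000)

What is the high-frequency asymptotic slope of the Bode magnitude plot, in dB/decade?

-20 dB/decade

Each pole contributes −20 dB/decade at high frequency; each zero contributes +20 dB/decade.
Net: 1 zero(s) − 2 pole(s) → -20 dB/decade.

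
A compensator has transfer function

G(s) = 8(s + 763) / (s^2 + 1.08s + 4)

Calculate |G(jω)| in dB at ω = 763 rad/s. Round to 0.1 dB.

-36.6 dB

At s = jω = j763:
zero (s+763): 763 + j763 → |·| = √(763²+763²) = √1164338 ≈ 1079, ∠ = arctan(763/763) ≈ 45.00°
quadratic: (j763)² + 1.08·j763 + 4 = -582165 + j824.04 → |·| ≈ 5.8217e+05, ∠ ≈ 179.92°
|G| = 8 · 1079 / 5.8217e+05 ≈ 0.014827
Gain = 20 log₁₀(0.014827) ≈ -36.58 dB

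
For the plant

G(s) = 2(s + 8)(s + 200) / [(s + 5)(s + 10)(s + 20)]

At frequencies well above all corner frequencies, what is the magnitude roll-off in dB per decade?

Each pole contributes −20 dB/decade at high frequency; each zero contributes +20 dB/decade.
Net: 2 zero(s) − 3 pole(s) → -20 dB/decade.

-20 dB/decade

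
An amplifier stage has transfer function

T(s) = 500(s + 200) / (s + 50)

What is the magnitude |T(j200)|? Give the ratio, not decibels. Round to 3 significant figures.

686

At s = jω = j200:
zero (s+200): 200 + j200 → |·| = √(200²+200²) = √80000 ≈ 282.84, ∠ = arctan(200/200) ≈ 45.00°
pole (s+50): 50 + j200 → |·| = √(50²+200²) = √42500 ≈ 206.16, ∠ = arctan(200/50) ≈ 75.96°
|T| = 500 · 282.84 / 206.16 ≈ 685.97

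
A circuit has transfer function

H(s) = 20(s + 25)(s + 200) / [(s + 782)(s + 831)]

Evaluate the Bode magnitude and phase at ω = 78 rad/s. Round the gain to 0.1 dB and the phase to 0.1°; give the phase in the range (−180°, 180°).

At s = jω = j78:
zero (s+25): 25 + j78 → |·| = √(25²+78²) = √6709 ≈ 81.908, ∠ = arctan(78/25) ≈ 72.23°
zero (s+200): 200 + j78 → |·| = √(200²+78²) = √46084 ≈ 214.67, ∠ = arctan(78/200) ≈ 21.31°
pole (s+782): 782 + j78 → |·| = √(782²+78²) = √617608 ≈ 785.88, ∠ = arctan(78/782) ≈ 5.70°
pole (s+831): 831 + j78 → |·| = √(831²+78²) = √696645 ≈ 834.65, ∠ = arctan(78/831) ≈ 5.36°
|H| = 20 · 17583 / 6.5593e+05 ≈ 0.53612
Gain = 20 log₁₀(0.53612) ≈ -5.41 dB
∠H = 93.54° − 11.06° = 82.48°

-5.4 dB, 82.5°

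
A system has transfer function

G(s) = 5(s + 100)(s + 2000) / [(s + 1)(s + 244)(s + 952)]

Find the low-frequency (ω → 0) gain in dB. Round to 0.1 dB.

12.7 dB

G(0) = 5·100·2000 / (1·244·952) ≈ 4.305
20 log₁₀(4.305) ≈ 12.68 dB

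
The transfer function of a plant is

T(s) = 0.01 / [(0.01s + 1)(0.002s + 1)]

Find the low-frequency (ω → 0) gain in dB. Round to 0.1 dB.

T(0) = 0.01 · 1 / 1 = 0.01
20 log₁₀(0.01) ≈ -40.00 dB

-40.0 dB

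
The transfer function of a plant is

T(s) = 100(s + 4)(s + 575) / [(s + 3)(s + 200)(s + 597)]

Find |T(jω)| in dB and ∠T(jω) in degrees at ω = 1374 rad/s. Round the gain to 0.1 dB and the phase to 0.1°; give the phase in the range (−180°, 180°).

-22.9 dB, -81.0°

At s = jω = j1374:
zero (s+4): 4 + j1374 → |·| = √(4²+1374²) = √1887892 ≈ 1374, ∠ = arctan(1374/4) ≈ 89.83°
zero (s+575): 575 + j1374 → |·| = √(575²+1374²) = √2218501 ≈ 1489.5, ∠ = arctan(1374/575) ≈ 67.29°
pole (s+3): 3 + j1374 → |·| = √(3²+1374²) = √1887885 ≈ 1374, ∠ = arctan(1374/3) ≈ 89.87°
pole (s+200): 200 + j1374 → |·| = √(200²+1374²) = √1927876 ≈ 1388.5, ∠ = arctan(1374/200) ≈ 81.72°
pole (s+597): 597 + j1374 → |·| = √(597²+1374²) = √2244285 ≈ 1498.1, ∠ = arctan(1374/597) ≈ 66.52°
|T| = 100 · 2.0466e+06 / 2.8581e+09 ≈ 0.071607
Gain = 20 log₁₀(0.071607) ≈ -22.90 dB
∠T = 157.12° − 238.11° = -80.99°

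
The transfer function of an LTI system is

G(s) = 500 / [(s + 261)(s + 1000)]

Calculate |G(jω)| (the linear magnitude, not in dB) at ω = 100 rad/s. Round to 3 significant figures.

At s = jω = j100:
pole (s+261): 261 + j100 → |·| = √(261²+100²) = √78121 ≈ 279.5, ∠ = arctan(100/261) ≈ 20.96°
pole (s+1000): 1000 + j100 → |·| = √(1000²+100²) = √1010000 ≈ 1005, ∠ = arctan(100/1000) ≈ 5.71°
|G| = 500 / 2.809e+05 ≈ 0.00178

0.00178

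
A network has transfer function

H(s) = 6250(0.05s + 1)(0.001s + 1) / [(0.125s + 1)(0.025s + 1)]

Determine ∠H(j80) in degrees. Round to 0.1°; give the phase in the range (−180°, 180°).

At ω = 80 rad/s:
zero (1 + j80·0.05) = 1 + j4 → |·| ≈ 4.1231, ∠ ≈ 75.96°
zero (1 + j80·0.001) = 1 + j0.08 → |·| ≈ 1.0032, ∠ ≈ 4.57°
pole (1 + j80·0.125) = 1 + j10 → |·| ≈ 10.05, ∠ ≈ 84.29°
pole (1 + j80·0.025) = 1 + j2 → |·| ≈ 2.2361, ∠ ≈ 63.43°
∠H = (75.96° + 4.57°) − (84.29° + 63.43°) = -67.19°

-67.2°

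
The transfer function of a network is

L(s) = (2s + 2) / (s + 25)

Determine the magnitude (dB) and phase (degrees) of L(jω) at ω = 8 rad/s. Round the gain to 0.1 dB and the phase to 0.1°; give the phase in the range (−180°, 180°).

-4.2 dB, 65.1°

Substitute s = j8:
Numerator: 2(j8) + 2 = 2 + j16
Denominator: (j8) + 25 = 25 + j8
|N| = √(2² + 16²) ≈ 16.125, ∠N ≈ 82.87°
|D| = √(25² + 8²) ≈ 26.249, ∠D ≈ 17.74°
|L| = 16.125 / 26.249 ≈ 0.61431
Gain = 20 log₁₀(0.61431) ≈ -4.23 dB
∠L = 82.87° − 17.74° = 65.13°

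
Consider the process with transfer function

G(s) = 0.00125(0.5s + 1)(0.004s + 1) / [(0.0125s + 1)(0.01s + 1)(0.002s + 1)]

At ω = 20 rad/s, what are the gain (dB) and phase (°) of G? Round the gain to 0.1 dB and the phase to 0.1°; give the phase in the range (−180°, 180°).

-38.4 dB, 61.2°

At ω = 20 rad/s:
zero (1 + j20·0.5) = 1 + j10 → |·| ≈ 10.05, ∠ ≈ 84.29°
zero (1 + j20·0.004) = 1 + j0.08 → |·| ≈ 1.0032, ∠ ≈ 4.57°
pole (1 + j20·0.0125) = 1 + j0.25 → |·| ≈ 1.0308, ∠ ≈ 14.04°
pole (1 + j20·0.01) = 1 + j0.2 → |·| ≈ 1.0198, ∠ ≈ 11.31°
pole (1 + j20·0.002) = 1 + j0.04 → |·| ≈ 1.0008, ∠ ≈ 2.29°
|G| = 0.00125 · 10.05 · 1.0032 / (1.0308 · 1.0198 · 1.0008) ≈ 0.011979
Gain = 20 log₁₀(0.011979) ≈ -38.43 dB
∠G = (84.29° + 4.57°) − (14.04° + 11.31° + 2.29°) = 61.22°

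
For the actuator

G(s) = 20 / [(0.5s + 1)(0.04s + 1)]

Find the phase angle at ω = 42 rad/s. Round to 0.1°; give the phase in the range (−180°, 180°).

At ω = 42 rad/s:
pole (1 + j42·0.5) = 1 + j21 → |·| ≈ 21.024, ∠ ≈ 87.27°
pole (1 + j42·0.04) = 1 + j1.68 → |·| ≈ 1.9551, ∠ ≈ 59.24°
∠G = (0°) − (87.27° + 59.24°) = -146.51°

-146.5°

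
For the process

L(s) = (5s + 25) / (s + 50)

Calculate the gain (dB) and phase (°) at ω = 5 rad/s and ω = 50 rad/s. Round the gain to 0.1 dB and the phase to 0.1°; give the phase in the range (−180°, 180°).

ω = 5: -3.1 dB, 39.3°; ω = 50: 11.0 dB, 39.3°

Substitute s = j5:
Numerator: 5(j5) + 25 = 25 + j25
Denominator: (j5) + 50 = 50 + j5
|N| = √(25² + 25²) ≈ 35.355, ∠N ≈ 45.00°
|D| = √(50² + 5²) ≈ 50.249, ∠D ≈ 5.71°
|L| = 35.355 / 50.249 ≈ 0.7036
Gain = 20 log₁₀(0.7036) ≈ -3.05 dB
∠L = 45.00° − 5.71° = 39.29°

Substitute s = j50:
Numerator: 5(j50) + 25 = 25 + j250
Denominator: (j50) + 50 = 50 + j50
|N| = √(25² + 250²) ≈ 251.25, ∠N ≈ 84.29°
|D| = √(50² + 50²) ≈ 70.711, ∠D ≈ 45.00°
|L| = 251.25 / 70.711 ≈ 3.5532
Gain = 20 log₁₀(3.5532) ≈ 11.01 dB
∠L = 84.29° − 45.00° = 39.29°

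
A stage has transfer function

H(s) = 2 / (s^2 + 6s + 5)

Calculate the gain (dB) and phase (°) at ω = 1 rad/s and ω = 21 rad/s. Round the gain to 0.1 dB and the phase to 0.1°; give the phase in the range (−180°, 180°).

ω = 1: -11.1 dB, -56.3°; ω = 21: -47.1 dB, -163.9°

Substitute s = j1:
Numerator: 2 = 2 + j0
Denominator: (j1)^2 + 6(j1) + 5 = 4 + j6
|N| = √(2² + 0²) ≈ 2, ∠N ≈ 0.00°
|D| = √(4² + 6²) ≈ 7.2111, ∠D ≈ 56.31°
|H| = 2 / 7.2111 ≈ 0.27735
Gain = 20 log₁₀(0.27735) ≈ -11.14 dB
∠H = 0.00° − 56.31° = -56.31°

Substitute s = j21:
Numerator: 2 = 2 + j0
Denominator: (j21)^2 + 6(j21) + 5 = -436 + j126
|N| = √(2² + 0²) ≈ 2, ∠N ≈ 0.00°
|D| = √(436² + 126²) ≈ 453.84, ∠D ≈ 163.88°
|H| = 2 / 453.84 ≈ 0.0044068
Gain = 20 log₁₀(0.0044068) ≈ -47.12 dB
∠H = 0.00° − 163.88° = -163.88°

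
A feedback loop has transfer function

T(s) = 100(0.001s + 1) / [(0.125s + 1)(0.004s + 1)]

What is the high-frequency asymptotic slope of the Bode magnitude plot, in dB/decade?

-20 dB/decade

Each pole contributes −20 dB/decade at high frequency; each zero contributes +20 dB/decade.
Net: 1 zero(s) − 2 pole(s) → -20 dB/decade.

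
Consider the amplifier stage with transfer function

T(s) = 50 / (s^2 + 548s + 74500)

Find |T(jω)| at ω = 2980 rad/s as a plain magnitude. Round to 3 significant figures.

5.58e-06

Substitute s = j2980:
Numerator: 50 = 50 + j0
Denominator: (j2980)^2 + 548(j2980) + 74500 = -8805900 + j1633040
|N| = √(50² + 0²) ≈ 50, ∠N ≈ 0.00°
|D| = √(8805900² + 1633040²) ≈ 8.956e+06, ∠D ≈ 169.49°
|T| = 50 / 8.956e+06 ≈ 5.5828e-06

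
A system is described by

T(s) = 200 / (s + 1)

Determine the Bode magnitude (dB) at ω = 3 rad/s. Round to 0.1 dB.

At s = jω = j3:
pole (s+1): 1 + j3 → |·| = √(1²+3²) = √10 ≈ 3.1623, ∠ = arctan(3/1) ≈ 71.57°
|T| = 200 / 3.1623 ≈ 63.245
Gain = 20 log₁₀(63.245) ≈ 36.02 dB

36.0 dB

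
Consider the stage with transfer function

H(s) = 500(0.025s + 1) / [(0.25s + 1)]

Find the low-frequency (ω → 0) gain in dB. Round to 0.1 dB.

54.0 dB

H(0) = 500 · 1 / 1 = 500
20 log₁₀(500) ≈ 53.98 dB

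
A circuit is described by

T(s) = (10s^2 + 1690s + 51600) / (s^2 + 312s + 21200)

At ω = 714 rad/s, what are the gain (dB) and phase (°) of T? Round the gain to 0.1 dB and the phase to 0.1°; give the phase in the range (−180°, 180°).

19.7 dB, 11.1°

Substitute s = j714:
Numerator: 10(j714)^2 + 1690(j714) + 51600 = -5046360 + j1206660
Denominator: (j714)^2 + 312(j714) + 21200 = -488596 + j222768
|N| = √(5046360² + 1206660²) ≈ 5.1886e+06, ∠N ≈ 166.55°
|D| = √(488596² + 222768²) ≈ 5.3698e+05, ∠D ≈ 155.49°
|T| = 5.1886e+06 / 5.3698e+05 ≈ 9.6626
Gain = 20 log₁₀(9.6626) ≈ 19.70 dB
∠T = 166.55° − 155.49° = 11.06°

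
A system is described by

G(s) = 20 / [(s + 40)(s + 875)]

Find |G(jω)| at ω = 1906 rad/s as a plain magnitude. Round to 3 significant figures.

5.00e-06

At s = jω = j1906:
pole (s+40): 40 + j1906 → |·| = √(40²+1906²) = √3634436 ≈ 1906.4, ∠ = arctan(1906/40) ≈ 88.80°
pole (s+875): 875 + j1906 → |·| = √(875²+1906²) = √4398461 ≈ 2097.3, ∠ = arctan(1906/875) ≈ 65.34°
|G| = 20 / 3.9983e+06 ≈ 5.0021e-06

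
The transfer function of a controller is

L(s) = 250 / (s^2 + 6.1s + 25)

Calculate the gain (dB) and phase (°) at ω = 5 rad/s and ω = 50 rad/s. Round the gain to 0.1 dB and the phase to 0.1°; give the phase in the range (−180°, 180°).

ω = 5: 18.3 dB, -90.0°; ω = 50: -20.0 dB, -173.0°

At s = jω = j5:
quadratic: (j5)² + 6.1·j5 + 25 = 0 + j30.5 → |·| ≈ 30.5, ∠ ≈ 90.00°
|L| = 250 / 30.5 ≈ 8.1967
Gain = 20 log₁₀(8.1967) ≈ 18.27 dB
∠L = 0.00° − 90.00° = -90.00°

At s = jω = j50:
quadratic: (j50)² + 6.1·j50 + 25 = -2475 + j305 → |·| ≈ 2493.7, ∠ ≈ 172.97°
|L| = 250 / 2493.7 ≈ 0.10025
Gain = 20 log₁₀(0.10025) ≈ -19.98 dB
∠L = 0.00° − 172.97° = -172.97°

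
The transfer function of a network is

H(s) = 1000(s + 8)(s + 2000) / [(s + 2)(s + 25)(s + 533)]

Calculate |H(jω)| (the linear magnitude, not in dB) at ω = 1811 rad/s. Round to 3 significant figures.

0.789

At s = jω = j1811:
zero (s+8): 8 + j1811 → |·| = √(8²+1811²) = √3279785 ≈ 1811, ∠ = arctan(1811/8) ≈ 89.75°
zero (s+2000): 2000 + j1811 → |·| = √(2000²+1811²) = √7279721 ≈ 2698.1, ∠ = arctan(1811/2000) ≈ 42.16°
pole (s+2): 2 + j1811 → |·| = √(2²+1811²) = √3279725 ≈ 1811, ∠ = arctan(1811/2) ≈ 89.94°
pole (s+25): 25 + j1811 → |·| = √(25²+1811²) = √3280346 ≈ 1811.2, ∠ = arctan(1811/25) ≈ 89.21°
pole (s+533): 533 + j1811 → |·| = √(533²+1811²) = √3563810 ≈ 1887.8, ∠ = arctan(1811/533) ≈ 73.60°
|H| = 1000 · 4.8863e+06 / 6.1921e+09 ≈ 0.78912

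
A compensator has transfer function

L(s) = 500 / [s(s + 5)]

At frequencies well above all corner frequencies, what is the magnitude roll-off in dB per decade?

Each pole contributes −20 dB/decade at high frequency; each zero contributes +20 dB/decade.
Net: 0 zero(s) − 2 pole(s) → -40 dB/decade.

-40 dB/decade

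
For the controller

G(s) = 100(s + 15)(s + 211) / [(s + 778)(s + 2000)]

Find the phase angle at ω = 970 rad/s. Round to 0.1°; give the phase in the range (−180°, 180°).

At s = jω = j970:
zero (s+15): 15 + j970 → |·| = √(15²+970²) = √941125 ≈ 970.12, ∠ = arctan(970/15) ≈ 89.11°
zero (s+211): 211 + j970 → |·| = √(211²+970²) = √985421 ≈ 992.68, ∠ = arctan(970/211) ≈ 77.73°
pole (s+778): 778 + j970 → |·| = √(778²+970²) = √1546184 ≈ 1243.5, ∠ = arctan(970/778) ≈ 51.27°
pole (s+2000): 2000 + j970 → |·| = √(2000²+970²) = √4940900 ≈ 2222.8, ∠ = arctan(970/2000) ≈ 25.87°
∠G = 166.84° − 77.14° = 89.70°

89.7°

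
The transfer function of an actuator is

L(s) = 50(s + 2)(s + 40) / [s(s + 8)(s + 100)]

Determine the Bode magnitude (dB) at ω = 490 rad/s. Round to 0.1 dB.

At s = jω = j490:
zero (s+2): 2 + j490 → |·| = √(2²+490²) = √240104 ≈ 490, ∠ = arctan(490/2) ≈ 89.77°
zero (s+40): 40 + j490 → |·| = √(40²+490²) = √241700 ≈ 491.63, ∠ = arctan(490/40) ≈ 85.33°
pole (s+8): 8 + j490 → |·| = √(8²+490²) = √240164 ≈ 490.07, ∠ = arctan(490/8) ≈ 89.06°
pole (s+100): 100 + j490 → |·| = √(100²+490²) = √250100 ≈ 500.1, ∠ = arctan(490/100) ≈ 78.47°
pole at origin: |s| = 490, ∠ = 90.00° (in denominator)
|L| = 50 · 2.409e+05 / 1.2009e+08 ≈ 0.1003
Gain = 20 log₁₀(0.1003) ≈ -19.97 dB

-20.0 dB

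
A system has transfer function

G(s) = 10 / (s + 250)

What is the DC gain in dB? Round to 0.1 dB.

-28.0 dB

G(0) = 10 / (250) = 0.04
20 log₁₀(0.04) ≈ -27.96 dB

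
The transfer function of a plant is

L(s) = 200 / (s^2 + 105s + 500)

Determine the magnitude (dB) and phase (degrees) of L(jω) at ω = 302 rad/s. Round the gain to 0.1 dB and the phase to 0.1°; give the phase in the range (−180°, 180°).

Substitute s = j302:
Numerator: 200 = 200 + j0
Denominator: (j302)^2 + 105(j302) + 500 = -90704 + j31710
|N| = √(200² + 0²) ≈ 200, ∠N ≈ 0.00°
|D| = √(90704² + 31710²) ≈ 96087, ∠D ≈ 160.73°
|L| = 200 / 96087 ≈ 0.0020814
Gain = 20 log₁₀(0.0020814) ≈ -53.63 dB
∠L = 0.00° − 160.73° = -160.73°

-53.6 dB, -160.7°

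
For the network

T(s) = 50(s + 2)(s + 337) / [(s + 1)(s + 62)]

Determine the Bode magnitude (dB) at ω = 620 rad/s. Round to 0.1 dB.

At s = jω = j620:
zero (s+2): 2 + j620 → |·| = √(2²+620²) = √384404 ≈ 620, ∠ = arctan(620/2) ≈ 89.82°
zero (s+337): 337 + j620 → |·| = √(337²+620²) = √497969 ≈ 705.67, ∠ = arctan(620/337) ≈ 61.47°
pole (s+1): 1 + j620 → |·| = √(1²+620²) = √384401 ≈ 620, ∠ = arctan(620/1) ≈ 89.91°
pole (s+62): 62 + j620 → |·| = √(62²+620²) = √388244 ≈ 623.09, ∠ = arctan(620/62) ≈ 84.29°
|T| = 50 · 4.3752e+05 / 3.8632e+05 ≈ 56.627
Gain = 20 log₁₀(56.627) ≈ 35.06 dB

35.1 dB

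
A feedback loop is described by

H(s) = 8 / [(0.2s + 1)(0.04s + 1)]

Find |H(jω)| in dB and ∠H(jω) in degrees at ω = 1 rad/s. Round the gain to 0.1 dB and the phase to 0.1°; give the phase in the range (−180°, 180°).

17.9 dB, -13.6°

At ω = 1 rad/s:
pole (1 + j1·0.2) = 1 + j0.2 → |·| ≈ 1.0198, ∠ ≈ 11.31°
pole (1 + j1·0.04) = 1 + j0.04 → |·| ≈ 1.0008, ∠ ≈ 2.29°
|H| = 8 · 1 / (1.0198 · 1.0008) ≈ 7.8384
Gain = 20 log₁₀(7.8384) ≈ 17.88 dB
∠H = (0°) − (11.31° + 2.29°) = -13.60°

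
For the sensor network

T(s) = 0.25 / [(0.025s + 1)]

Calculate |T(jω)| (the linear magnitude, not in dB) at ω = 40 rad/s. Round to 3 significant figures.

At ω = 40 rad/s:
pole (1 + j40·0.025) = 1 + j1 → |·| ≈ 1.4142, ∠ ≈ 45.00°
|T| = 0.25 · 1 / (1.4142) ≈ 0.17678

0.177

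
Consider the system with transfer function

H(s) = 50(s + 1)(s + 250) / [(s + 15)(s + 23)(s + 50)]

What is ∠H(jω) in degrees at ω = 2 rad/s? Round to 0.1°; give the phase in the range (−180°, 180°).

At s = jω = j2:
zero (s+1): 1 + j2 → |·| = √(1²+2²) = √5 ≈ 2.2361, ∠ = arctan(2/1) ≈ 63.43°
zero (s+250): 250 + j2 → |·| = √(250²+2²) = √62504 ≈ 250.01, ∠ = arctan(2/250) ≈ 0.46°
pole (s+15): 15 + j2 → |·| = √(15²+2²) = √229 ≈ 15.133, ∠ = arctan(2/15) ≈ 7.59°
pole (s+23): 23 + j2 → |·| = √(23²+2²) = √533 ≈ 23.087, ∠ = arctan(2/23) ≈ 4.97°
pole (s+50): 50 + j2 → |·| = √(50²+2²) = √2504 ≈ 50.04, ∠ = arctan(2/50) ≈ 2.29°
∠H = 63.89° − 14.85° = 49.04°

49.0°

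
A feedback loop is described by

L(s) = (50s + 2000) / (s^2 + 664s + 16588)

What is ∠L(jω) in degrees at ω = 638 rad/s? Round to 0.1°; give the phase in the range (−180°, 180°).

-46.3°

Substitute s = j638:
Numerator: 50(j638) + 2000 = 2000 + j31900
Denominator: (j638)^2 + 664(j638) + 16588 = -390456 + j423632
|N| = √(2000² + 31900²) ≈ 31963, ∠N ≈ 86.41°
|D| = √(390456² + 423632²) ≈ 5.7612e+05, ∠D ≈ 132.67°
∠L = 86.41° − 132.67° = -46.26°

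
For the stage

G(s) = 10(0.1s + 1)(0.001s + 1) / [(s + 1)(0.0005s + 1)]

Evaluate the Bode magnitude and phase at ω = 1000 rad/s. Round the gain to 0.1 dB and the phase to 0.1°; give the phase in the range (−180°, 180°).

At ω = 1000 rad/s:
zero (1 + j1000·0.1) = 1 + j100 → |·| ≈ 100, ∠ ≈ 89.43°
zero (1 + j1000·0.001) = 1 + j1 → |·| ≈ 1.4142, ∠ ≈ 45.00°
pole (1 + j1000·1) = 1 + j1000 → |·| ≈ 1000, ∠ ≈ 89.94°
pole (1 + j1000·0.0005) = 1 + j0.5 → |·| ≈ 1.118, ∠ ≈ 26.57°
|G| = 10 · 100 · 1.4142 / (1000 · 1.118) ≈ 1.2649
Gain = 20 log₁₀(1.2649) ≈ 2.04 dB
∠G = (89.43° + 45.00°) − (89.94° + 26.57°) = 17.92°

2.0 dB, 17.9°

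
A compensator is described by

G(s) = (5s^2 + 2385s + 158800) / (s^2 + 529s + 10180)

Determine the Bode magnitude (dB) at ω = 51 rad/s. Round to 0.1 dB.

Substitute s = j51:
Numerator: 5(j51)^2 + 2385(j51) + 158800 = 145795 + j121635
Denominator: (j51)^2 + 529(j51) + 10180 = 7579 + j26979
|N| = √(145795² + 121635²) ≈ 1.8987e+05, ∠N ≈ 39.84°
|D| = √(7579² + 26979²) ≈ 28023, ∠D ≈ 74.31°
|G| = 1.8987e+05 / 28023 ≈ 6.7755
Gain = 20 log₁₀(6.7755) ≈ 16.62 dB

16.6 dB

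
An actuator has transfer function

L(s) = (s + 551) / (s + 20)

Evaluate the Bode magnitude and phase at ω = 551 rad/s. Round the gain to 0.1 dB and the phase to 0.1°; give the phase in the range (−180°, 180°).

3.0 dB, -42.9°

Substitute s = j551:
Numerator: (j551) + 551 = 551 + j551
Denominator: (j551) + 20 = 20 + j551
|N| = √(551² + 551²) ≈ 779.23, ∠N ≈ 45.00°
|D| = √(20² + 551²) ≈ 551.36, ∠D ≈ 87.92°
|L| = 779.23 / 551.36 ≈ 1.4133
Gain = 20 log₁₀(1.4133) ≈ 3.00 dB
∠L = 45.00° − 87.92° = -42.92°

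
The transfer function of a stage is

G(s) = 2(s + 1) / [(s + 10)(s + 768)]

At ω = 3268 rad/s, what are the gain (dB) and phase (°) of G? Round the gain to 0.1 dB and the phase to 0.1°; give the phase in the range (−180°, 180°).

At s = jω = j3268:
zero (s+1): 1 + j3268 → |·| = √(1²+3268²) = √10679825 ≈ 3268, ∠ = arctan(3268/1) ≈ 89.98°
pole (s+10): 10 + j3268 → |·| = √(10²+3268²) = √10679924 ≈ 3268, ∠ = arctan(3268/10) ≈ 89.82°
pole (s+768): 768 + j3268 → |·| = √(768²+3268²) = √11269648 ≈ 3357, ∠ = arctan(3268/768) ≈ 76.78°
|G| = 2 · 3268 / 1.0971e+07 ≈ 0.00059575
Gain = 20 log₁₀(0.00059575) ≈ -64.50 dB
∠G = 89.98° − 166.60° = -76.62°

-64.5 dB, -76.6°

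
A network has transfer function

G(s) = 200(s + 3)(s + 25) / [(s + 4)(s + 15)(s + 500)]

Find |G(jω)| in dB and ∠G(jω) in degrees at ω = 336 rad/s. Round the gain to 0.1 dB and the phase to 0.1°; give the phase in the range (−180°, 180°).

At s = jω = j336:
zero (s+3): 3 + j336 → |·| = √(3²+336²) = √112905 ≈ 336.01, ∠ = arctan(336/3) ≈ 89.49°
zero (s+25): 25 + j336 → |·| = √(25²+336²) = √113521 ≈ 336.93, ∠ = arctan(336/25) ≈ 85.74°
pole (s+4): 4 + j336 → |·| = √(4²+336²) = √112912 ≈ 336.02, ∠ = arctan(336/4) ≈ 89.32°
pole (s+15): 15 + j336 → |·| = √(15²+336²) = √113121 ≈ 336.33, ∠ = arctan(336/15) ≈ 87.44°
pole (s+500): 500 + j336 → |·| = √(500²+336²) = √362896 ≈ 602.41, ∠ = arctan(336/500) ≈ 33.90°
|G| = 200 · 1.1321e+05 / 6.8081e+07 ≈ 0.33257
Gain = 20 log₁₀(0.33257) ≈ -9.56 dB
∠G = 175.23° − 210.66° = -35.43°

-9.6 dB, -35.4°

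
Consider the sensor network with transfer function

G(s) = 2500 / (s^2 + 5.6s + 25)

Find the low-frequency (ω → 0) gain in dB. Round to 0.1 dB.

G(0) = 2500 / 25 = 100
20 log₁₀(100) ≈ 40.00 dB

40.0 dB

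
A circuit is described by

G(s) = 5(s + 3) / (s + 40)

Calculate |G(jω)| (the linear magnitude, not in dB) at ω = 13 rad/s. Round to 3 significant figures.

1.59

At s = jω = j13:
zero (s+3): 3 + j13 → |·| = √(3²+13²) = √178 ≈ 13.342, ∠ = arctan(13/3) ≈ 77.01°
pole (s+40): 40 + j13 → |·| = √(40²+13²) = √1769 ≈ 42.059, ∠ = arctan(13/40) ≈ 18.00°
|G| = 5 · 13.342 / 42.059 ≈ 1.5861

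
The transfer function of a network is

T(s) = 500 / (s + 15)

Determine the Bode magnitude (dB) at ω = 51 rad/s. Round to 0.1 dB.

Substitute s = j51:
Numerator: 500 = 500 + j0
Denominator: (j51) + 15 = 15 + j51
|N| = √(500² + 0²) ≈ 500, ∠N ≈ 0.00°
|D| = √(15² + 51²) ≈ 53.16, ∠D ≈ 73.61°
|T| = 500 / 53.16 ≈ 9.4056
Gain = 20 log₁₀(9.4056) ≈ 19.47 dB

19.5 dB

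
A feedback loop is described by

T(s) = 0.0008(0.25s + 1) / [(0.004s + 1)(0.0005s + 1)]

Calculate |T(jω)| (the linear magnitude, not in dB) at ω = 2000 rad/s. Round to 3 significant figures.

0.0351

At ω = 2000 rad/s:
zero (1 + j2000·0.25) = 1 + j500 → |·| ≈ 500, ∠ ≈ 89.89°
pole (1 + j2000·0.004) = 1 + j8 → |·| ≈ 8.0623, ∠ ≈ 82.87°
pole (1 + j2000·0.0005) = 1 + j1 → |·| ≈ 1.4142, ∠ ≈ 45.00°
|T| = 0.0008 · 500 / (8.0623 · 1.4142) ≈ 0.035082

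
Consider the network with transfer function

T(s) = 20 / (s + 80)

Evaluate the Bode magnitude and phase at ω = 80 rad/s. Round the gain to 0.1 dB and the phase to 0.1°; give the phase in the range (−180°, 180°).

-15.1 dB, -45.0°

Substitute s = j80:
Numerator: 20 = 20 + j0
Denominator: (j80) + 80 = 80 + j80
|N| = √(20² + 0²) ≈ 20, ∠N ≈ 0.00°
|D| = √(80² + 80²) ≈ 113.14, ∠D ≈ 45.00°
|T| = 20 / 113.14 ≈ 0.17677
Gain = 20 log₁₀(0.17677) ≈ -15.05 dB
∠T = 0.00° − 45.00° = -45.00°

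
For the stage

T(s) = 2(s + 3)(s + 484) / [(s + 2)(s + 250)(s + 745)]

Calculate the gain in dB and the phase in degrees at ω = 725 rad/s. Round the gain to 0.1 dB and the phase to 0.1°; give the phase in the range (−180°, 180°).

-53.2 dB, -59.0°

At s = jω = j725:
zero (s+3): 3 + j725 → |·| = √(3²+725²) = √525634 ≈ 725.01, ∠ = arctan(725/3) ≈ 89.76°
zero (s+484): 484 + j725 → |·| = √(484²+725²) = √759881 ≈ 871.71, ∠ = arctan(725/484) ≈ 56.27°
pole (s+2): 2 + j725 → |·| = √(2²+725²) = √525629 ≈ 725, ∠ = arctan(725/2) ≈ 89.84°
pole (s+250): 250 + j725 → |·| = √(250²+725²) = √588125 ≈ 766.89, ∠ = arctan(725/250) ≈ 70.97°
pole (s+745): 745 + j725 → |·| = √(745²+725²) = √1080650 ≈ 1039.5, ∠ = arctan(725/745) ≈ 44.22°
|T| = 2 · 6.32e+05 / 5.7796e+08 ≈ 0.002187
Gain = 20 log₁₀(0.002187) ≈ -53.20 dB
∠T = 146.03° − 205.03° = -59.00°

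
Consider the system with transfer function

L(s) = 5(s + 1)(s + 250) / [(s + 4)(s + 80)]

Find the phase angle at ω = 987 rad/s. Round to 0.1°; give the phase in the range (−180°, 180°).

At s = jω = j987:
zero (s+1): 1 + j987 → |·| = √(1²+987²) = √974170 ≈ 987, ∠ = arctan(987/1) ≈ 89.94°
zero (s+250): 250 + j987 → |·| = √(250²+987²) = √1036669 ≈ 1018.2, ∠ = arctan(987/250) ≈ 75.79°
pole (s+4): 4 + j987 → |·| = √(4²+987²) = √974185 ≈ 987.01, ∠ = arctan(987/4) ≈ 89.77°
pole (s+80): 80 + j987 → |·| = √(80²+987²) = √980569 ≈ 990.24, ∠ = arctan(987/80) ≈ 85.37°
∠L = 165.73° − 175.14° = -9.41°

-9.4°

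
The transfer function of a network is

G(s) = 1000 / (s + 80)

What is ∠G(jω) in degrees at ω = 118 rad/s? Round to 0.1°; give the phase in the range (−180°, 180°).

-55.9°

At s = jω = j118:
pole (s+80): 80 + j118 → |·| = √(80²+118²) = √20324 ≈ 142.56, ∠ = arctan(118/80) ≈ 55.86°
∠G = 0.00° − 55.86° = -55.86°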